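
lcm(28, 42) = 84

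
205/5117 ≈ 0.0401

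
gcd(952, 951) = 1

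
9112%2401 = 1909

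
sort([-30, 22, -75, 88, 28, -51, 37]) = [-75, -51, -30, 22, 28, 37, 88]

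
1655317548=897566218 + 757751330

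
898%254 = 136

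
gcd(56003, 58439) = 1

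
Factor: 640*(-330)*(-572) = 2^10*3^1*5^2*11^2*13^1 = 120806400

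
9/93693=3/31231 ≈ 0.0000961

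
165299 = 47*3517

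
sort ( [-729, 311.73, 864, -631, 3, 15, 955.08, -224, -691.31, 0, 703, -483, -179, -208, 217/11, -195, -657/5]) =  [-729, -691.31, -631, -483, -224, -208, -195, -179, -657/5, 0, 3, 15, 217/11, 311.73, 703, 864, 955.08]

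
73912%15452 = 12104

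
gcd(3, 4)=1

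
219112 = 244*898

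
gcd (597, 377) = 1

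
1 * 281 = 281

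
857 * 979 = 839003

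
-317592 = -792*401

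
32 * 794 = 25408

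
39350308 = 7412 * 5309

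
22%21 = 1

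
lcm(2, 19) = 38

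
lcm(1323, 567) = 3969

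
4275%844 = 55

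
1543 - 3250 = -1707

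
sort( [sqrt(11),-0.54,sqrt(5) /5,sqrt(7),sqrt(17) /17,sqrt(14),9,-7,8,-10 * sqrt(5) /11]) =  [-7,-10 * sqrt(5) /11,-0.54,sqrt(17) /17,sqrt(5) /5,sqrt(7),sqrt(11),sqrt(14),8,9]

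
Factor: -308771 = -1*17^1*41^1*443^1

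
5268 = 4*1317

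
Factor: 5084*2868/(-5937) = -1*2^4*31^1*41^1*239^1*1979^(-1) = -4860304/1979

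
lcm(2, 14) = 14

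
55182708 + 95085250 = 150267958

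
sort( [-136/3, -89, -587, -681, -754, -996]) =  [-996, -754, -681, -587, -89, -136/3]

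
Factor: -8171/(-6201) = 3^(-2)*13^(-1)*53^(-1)*8171^1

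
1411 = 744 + 667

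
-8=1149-1157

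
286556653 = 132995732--153560921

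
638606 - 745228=-106622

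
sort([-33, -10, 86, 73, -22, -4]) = [-33, -22, -10, -4, 73, 86]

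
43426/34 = 1277 + 4/17 ≈ 1277.24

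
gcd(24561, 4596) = 3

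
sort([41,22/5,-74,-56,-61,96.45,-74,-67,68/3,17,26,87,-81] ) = [-81,-74,-74,-67,-61,-56,22/5,17,68/3,26,41,87,96.45] 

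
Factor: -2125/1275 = -1 * 3^(-1) * 5^1 = -5/3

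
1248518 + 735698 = 1984216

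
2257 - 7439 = -5182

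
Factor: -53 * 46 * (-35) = 2^1 * 5^1 * 7^1 * 23^1 * 53^1 = 85330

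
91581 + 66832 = 158413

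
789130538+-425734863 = 363395675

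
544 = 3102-2558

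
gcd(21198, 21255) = 3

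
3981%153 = 3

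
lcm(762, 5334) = 5334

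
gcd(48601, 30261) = 917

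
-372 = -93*4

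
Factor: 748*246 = 2^3*3^1*11^1*17^1*41^1 = 184008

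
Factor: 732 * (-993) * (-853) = 2^2 * 3^2 * 61^1 * 331^1 * 853^1 = 620025228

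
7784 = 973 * 8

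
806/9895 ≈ 0.0815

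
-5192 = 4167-9359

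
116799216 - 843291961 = -726492745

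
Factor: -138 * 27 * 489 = -1 * 2^1 * 3^5 * 23^1 * 163^1 = -1822014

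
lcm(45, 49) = 2205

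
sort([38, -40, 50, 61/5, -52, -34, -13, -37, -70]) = [-70, -52, -40, -37, -34, -13, 61/5, 38, 50]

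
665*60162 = 40007730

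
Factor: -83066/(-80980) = 2^(-1)*5^(-1)*41^1*1013^1*4049^(-1) = 41533/40490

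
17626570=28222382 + -10595812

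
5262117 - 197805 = 5064312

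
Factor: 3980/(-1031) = -1*2^2*5^1*199^1*1031^(-1)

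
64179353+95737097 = 159916450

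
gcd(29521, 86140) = 1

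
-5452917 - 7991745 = -13444662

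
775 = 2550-1775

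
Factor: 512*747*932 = 2^11*3^2*83^1*233^1 = 356456448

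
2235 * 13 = 29055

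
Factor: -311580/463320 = -1*2^(-1)*3^(-1)*11^(-1)*13^(-1)*577^1 = -577/858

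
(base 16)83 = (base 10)131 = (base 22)5l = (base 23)5g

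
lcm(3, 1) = 3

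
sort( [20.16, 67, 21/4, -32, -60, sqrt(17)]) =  [-60, -32, sqrt(17), 21/4, 20.16, 67]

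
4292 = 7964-3672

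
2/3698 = 1/1849 ≈ 0.000541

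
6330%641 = 561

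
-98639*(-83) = 8187037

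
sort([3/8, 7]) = [3/8, 7]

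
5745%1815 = 300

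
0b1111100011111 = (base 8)17437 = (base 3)101221002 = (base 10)7967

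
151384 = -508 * (-298)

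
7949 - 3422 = 4527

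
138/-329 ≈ -0.419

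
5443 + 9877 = 15320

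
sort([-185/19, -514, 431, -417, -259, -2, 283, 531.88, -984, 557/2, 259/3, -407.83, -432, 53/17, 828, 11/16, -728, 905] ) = [-984, -728, -514, -432, -417, -407.83, -259, -185/19, -2, 11/16, 53/17, 259/3, 557/2, 283, 431, 531.88, 828, 905] 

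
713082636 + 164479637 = 877562273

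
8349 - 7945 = 404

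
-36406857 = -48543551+12136694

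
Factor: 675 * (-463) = -1 * 3^3 * 5^2 * 463^1 = -312525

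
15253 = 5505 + 9748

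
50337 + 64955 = 115292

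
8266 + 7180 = 15446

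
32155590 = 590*54501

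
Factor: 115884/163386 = 2^1*3^1*37^1*313^(-1) = 222/313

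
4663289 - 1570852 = 3092437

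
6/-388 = -3/194 ≈ -0.0155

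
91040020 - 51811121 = 39228899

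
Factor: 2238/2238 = 1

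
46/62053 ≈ 0.000741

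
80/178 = 40/89 ≈ 0.449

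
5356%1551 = 703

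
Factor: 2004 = 2^2 * 3^1 * 167^1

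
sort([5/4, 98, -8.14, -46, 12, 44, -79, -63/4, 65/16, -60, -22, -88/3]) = [-79, -60, -46, -88/3, -22, -63/4, -8.14, 5/4, 65/16, 12, 44, 98]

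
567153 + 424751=991904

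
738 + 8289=9027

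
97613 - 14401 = 83212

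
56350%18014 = 2308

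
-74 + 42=-32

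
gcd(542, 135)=1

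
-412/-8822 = 206/4411 ≈ 0.0467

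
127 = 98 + 29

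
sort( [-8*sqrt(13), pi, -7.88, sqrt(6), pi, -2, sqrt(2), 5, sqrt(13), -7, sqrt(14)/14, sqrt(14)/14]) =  [-8*sqrt(13), -7.88, -7, -2, sqrt(14)/14, sqrt(14)/14, sqrt(2), sqrt(6), pi, pi, sqrt(13), 5]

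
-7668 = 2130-9798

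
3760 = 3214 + 546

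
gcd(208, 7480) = 8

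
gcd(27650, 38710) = 5530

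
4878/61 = 79 + 59/61 ≈ 79.97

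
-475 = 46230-46705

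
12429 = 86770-74341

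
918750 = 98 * 9375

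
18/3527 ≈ 0.00510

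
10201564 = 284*35921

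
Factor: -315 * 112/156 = -1 * 2^2 * 3^1 * 5^1 * 7^2 * 13^(-1) = -2940/13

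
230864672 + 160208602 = 391073274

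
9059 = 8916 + 143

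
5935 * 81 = 480735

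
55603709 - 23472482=32131227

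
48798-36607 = 12191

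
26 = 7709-7683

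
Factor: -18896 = -1*2^4*1181^1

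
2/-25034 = -1/12517 ≈ -0.0000799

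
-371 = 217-588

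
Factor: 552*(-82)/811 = -1*2^4*3^1*23^1*41^1*811^(-1) = -45264/811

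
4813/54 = 89 + 7/54 ≈ 89.13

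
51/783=17/261≈0.0651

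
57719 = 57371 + 348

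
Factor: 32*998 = 2^6*499^1 = 31936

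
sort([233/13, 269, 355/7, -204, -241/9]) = [-204, -241/9, 233/13, 355/7, 269]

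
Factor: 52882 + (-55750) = -1 * 2^2 * 3^1 * 239^1 = -2868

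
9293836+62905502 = 72199338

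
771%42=15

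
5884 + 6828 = 12712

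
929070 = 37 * 25110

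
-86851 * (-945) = 82074195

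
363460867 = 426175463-62714596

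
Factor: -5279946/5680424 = -1*2^(-2)*3^1*7^2*17959^1*710053^(-1) = -2639973/2840212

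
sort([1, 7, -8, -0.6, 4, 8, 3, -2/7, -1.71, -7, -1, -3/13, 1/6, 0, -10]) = [-10, -8, -7, -1.71, -1, -0.6, -2/7, -3/13, 0, 1/6, 1, 3, 4, 7, 8]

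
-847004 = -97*8732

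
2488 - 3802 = -1314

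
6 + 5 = 11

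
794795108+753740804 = 1548535912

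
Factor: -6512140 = -1*2^2*5^1*325607^1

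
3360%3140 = 220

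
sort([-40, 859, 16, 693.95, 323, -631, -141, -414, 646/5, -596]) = [-631, -596, -414, -141, -40, 16, 646/5, 323, 693.95, 859]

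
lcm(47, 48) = 2256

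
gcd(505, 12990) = 5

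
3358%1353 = 652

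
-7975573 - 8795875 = -16771448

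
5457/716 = 7 + 445/716 ≈ 7.62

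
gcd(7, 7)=7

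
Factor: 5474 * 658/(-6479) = -1 * 2^2 * 7^2 * 11^(-1) * 17^1 * 19^(-1) * 23^1 * 31^(-1) * 47^1 = -3601892/6479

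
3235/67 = 48 + 19/67 ≈ 48.28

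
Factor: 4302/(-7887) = -1*2^1*3^1*11^(-1) = -6/11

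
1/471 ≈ 0.00212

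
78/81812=39/40906 ≈ 0.000953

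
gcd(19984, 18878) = 2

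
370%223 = 147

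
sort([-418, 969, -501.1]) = [-501.1, -418, 969]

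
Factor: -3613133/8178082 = -1 * 2^(-1) * 11^(-1) * 89^1 * 251^(-1) * 1481^(-1) * 40597^1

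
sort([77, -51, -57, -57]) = [-57, -57, -51, 77]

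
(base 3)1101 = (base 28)19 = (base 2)100101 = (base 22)1f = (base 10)37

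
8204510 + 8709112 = 16913622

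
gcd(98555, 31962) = 1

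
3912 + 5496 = 9408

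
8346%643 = 630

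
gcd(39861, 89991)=9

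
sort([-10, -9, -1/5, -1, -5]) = [-10, -9, -5, -1, -1/5]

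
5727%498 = 249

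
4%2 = 0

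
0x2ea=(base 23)19a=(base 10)746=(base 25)14l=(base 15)34b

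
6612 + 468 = 7080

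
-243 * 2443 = -593649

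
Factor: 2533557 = 3^1 * 13^1 * 167^1 * 389^1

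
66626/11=6056 + 10/11 ≈ 6056.91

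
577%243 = 91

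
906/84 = 10 + 11/14 ≈ 10.79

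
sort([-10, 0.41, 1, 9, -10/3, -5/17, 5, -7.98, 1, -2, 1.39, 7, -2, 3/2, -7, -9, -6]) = [-10, -9, -7.98, -7, -6, -10/3, -2, -2, -5/17, 0.41, 1, 1, 1.39, 3/2, 5, 7, 9]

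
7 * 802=5614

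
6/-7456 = -3/3728 ≈ -0.000805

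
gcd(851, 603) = 1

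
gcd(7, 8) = 1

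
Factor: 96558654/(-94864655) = -1*2^1*3^1*5^(-1)*29^(-1)*89^(-1)*431^1*7351^(-1)*37339^1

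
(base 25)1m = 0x2f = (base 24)1n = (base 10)47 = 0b101111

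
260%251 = 9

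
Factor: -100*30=-1*2^3*3^1*5^3=-3000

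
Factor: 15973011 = 3^3*37^1*59^1*271^1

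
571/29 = 19 + 20/29 ≈ 19.69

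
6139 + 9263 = 15402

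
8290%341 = 106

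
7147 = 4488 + 2659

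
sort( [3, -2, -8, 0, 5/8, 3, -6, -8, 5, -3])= [-8, -8, -6, -3, -2, 0, 5/8, 3, 3, 5]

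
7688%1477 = 303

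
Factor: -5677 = -1*7^1*811^1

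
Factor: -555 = -1*3^1*5^1*37^1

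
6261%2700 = 861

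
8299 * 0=0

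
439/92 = 4 + 71/92 ≈ 4.77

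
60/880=3/44 ≈ 0.0682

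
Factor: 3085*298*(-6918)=-1*2^2*3^1*5^1*149^1*617^1*1153^1=-6359924940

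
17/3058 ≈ 0.00556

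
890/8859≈0.100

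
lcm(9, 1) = 9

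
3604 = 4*901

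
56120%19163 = 17794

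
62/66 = 31/33 ≈ 0.939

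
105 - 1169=-1064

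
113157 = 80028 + 33129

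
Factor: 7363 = 37^1*199^1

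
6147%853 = 176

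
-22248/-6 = 3708 = 3708.00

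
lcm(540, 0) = 0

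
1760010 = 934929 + 825081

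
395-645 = -250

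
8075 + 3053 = 11128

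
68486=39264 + 29222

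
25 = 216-191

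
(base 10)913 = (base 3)1020211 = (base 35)q3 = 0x391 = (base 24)1e1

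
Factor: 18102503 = 613^1*29531^1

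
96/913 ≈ 0.105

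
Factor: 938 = 2^1 * 7^1 * 67^1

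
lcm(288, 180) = 1440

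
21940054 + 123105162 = 145045216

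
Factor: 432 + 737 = 7^1*167^1 = 1169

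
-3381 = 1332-4713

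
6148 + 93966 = 100114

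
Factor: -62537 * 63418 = -1 * 2^1 * 23^1 * 37^1 * 857^1 * 2719^1 = -3965971466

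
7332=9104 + -1772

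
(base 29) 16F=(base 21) 271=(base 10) 1030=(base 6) 4434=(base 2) 10000000110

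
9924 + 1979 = 11903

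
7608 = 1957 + 5651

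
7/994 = 1/142 ≈ 0.00704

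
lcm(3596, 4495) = 17980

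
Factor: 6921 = 3^2 * 769^1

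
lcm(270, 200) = 5400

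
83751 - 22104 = 61647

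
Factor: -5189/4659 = -1 * 3^(-1) * 1553^(-1) * 5189^1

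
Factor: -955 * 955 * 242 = -1 * 2^1 * 5^2 * 11^2 * 191^2 = -220710050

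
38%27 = 11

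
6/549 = 2/183 ≈ 0.0109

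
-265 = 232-497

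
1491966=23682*63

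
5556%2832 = 2724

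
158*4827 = 762666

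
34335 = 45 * 763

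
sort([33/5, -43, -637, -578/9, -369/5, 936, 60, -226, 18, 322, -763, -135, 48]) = [-763, -637, -226, -135, -369/5, -578/9, -43, 33/5, 18, 48, 60, 322, 936]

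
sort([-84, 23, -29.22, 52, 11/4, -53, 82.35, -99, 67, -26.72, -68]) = [-99, -84, -68, -53, -29.22, -26.72, 11/4, 23, 52, 67, 82.35]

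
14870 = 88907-74037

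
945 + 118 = 1063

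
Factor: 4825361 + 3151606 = 3^1*2658989^1 = 7976967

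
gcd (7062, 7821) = 33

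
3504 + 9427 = 12931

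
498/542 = 249/271 ≈ 0.919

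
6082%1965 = 187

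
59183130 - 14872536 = 44310594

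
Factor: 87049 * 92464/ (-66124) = -1 * 2^2 * 61^ (-1) * 271^ (-1) * 5779^1 * 87049^1 = -2012224684/16531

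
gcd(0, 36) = 36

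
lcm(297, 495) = 1485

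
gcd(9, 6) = 3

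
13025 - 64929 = -51904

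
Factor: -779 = -1*19^1*41^1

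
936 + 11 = 947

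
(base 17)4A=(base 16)4E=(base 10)78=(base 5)303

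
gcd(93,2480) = 31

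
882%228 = 198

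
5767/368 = 15 + 247/368 ≈ 15.67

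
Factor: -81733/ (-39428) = 2^ (-2)*37^1*47^2*9857^ (-1) 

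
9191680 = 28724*320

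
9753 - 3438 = 6315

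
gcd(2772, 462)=462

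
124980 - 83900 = 41080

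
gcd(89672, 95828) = 4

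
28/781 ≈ 0.0359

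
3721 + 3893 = 7614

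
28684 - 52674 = -23990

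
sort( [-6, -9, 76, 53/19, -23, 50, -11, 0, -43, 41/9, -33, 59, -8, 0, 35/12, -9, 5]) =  [-43, -33, -23, -11, -9, -9, -8, -6, 0, 0, 53/19, 35/12, 41/9, 5, 50, 59, 76]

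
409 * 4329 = 1770561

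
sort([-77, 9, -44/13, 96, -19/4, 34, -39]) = [-77, -39, -19/4, -44/13, 9, 34, 96]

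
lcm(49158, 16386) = 49158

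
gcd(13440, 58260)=60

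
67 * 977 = 65459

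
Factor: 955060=2^2*5^1*17^1*53^2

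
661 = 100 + 561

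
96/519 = 32/173 ≈ 0.185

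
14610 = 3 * 4870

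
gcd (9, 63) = 9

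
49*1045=51205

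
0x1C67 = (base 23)DH3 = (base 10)7271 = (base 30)82B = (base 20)I3B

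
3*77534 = 232602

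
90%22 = 2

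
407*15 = 6105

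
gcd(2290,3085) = 5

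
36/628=9/157 ≈ 0.0573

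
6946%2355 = 2236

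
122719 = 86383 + 36336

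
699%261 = 177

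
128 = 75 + 53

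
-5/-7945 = 1/1589 ≈ 0.000629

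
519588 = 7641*68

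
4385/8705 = 877/1741 ≈ 0.504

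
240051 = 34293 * 7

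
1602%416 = 354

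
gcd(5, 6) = 1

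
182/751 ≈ 0.242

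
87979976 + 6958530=94938506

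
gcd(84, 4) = 4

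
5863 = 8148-2285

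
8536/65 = 131 + 21/65≈131.32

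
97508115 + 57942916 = 155451031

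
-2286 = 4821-7107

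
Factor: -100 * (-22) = 2^3 * 5^2 * 11^1 = 2200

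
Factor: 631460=2^2 * 5^1 * 31573^1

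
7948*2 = 15896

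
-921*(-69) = 63549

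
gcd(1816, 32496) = 8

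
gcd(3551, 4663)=1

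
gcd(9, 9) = 9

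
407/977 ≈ 0.417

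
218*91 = 19838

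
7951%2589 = 184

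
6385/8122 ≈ 0.786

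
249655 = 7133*35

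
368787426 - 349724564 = 19062862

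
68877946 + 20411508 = 89289454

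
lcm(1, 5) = 5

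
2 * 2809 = 5618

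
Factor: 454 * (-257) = -1 * 2^1 * 227^1 * 257^1 = -116678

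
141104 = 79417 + 61687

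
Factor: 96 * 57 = 2^5 * 3^2 * 19^1 = 5472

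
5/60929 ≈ 0.0000821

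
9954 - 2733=7221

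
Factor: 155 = 5^1*31^1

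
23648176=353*66992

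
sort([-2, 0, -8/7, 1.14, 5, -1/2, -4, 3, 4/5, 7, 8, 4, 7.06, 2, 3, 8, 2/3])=[-4, -2, -8/7, -1/2, 0, 2/3, 4/5, 1.14, 2, 3, 3, 4, 5, 7, 7.06, 8, 8]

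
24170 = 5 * 4834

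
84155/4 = 21038+3/4 = 21038.75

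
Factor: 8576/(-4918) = -1*2^6*67^1*2459^(-1) = -4288/2459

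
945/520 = 1 + 85/104 ≈ 1.82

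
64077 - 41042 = 23035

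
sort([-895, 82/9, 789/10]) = [-895, 82/9, 789/10]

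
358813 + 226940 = 585753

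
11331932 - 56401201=-45069269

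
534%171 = 21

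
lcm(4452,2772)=146916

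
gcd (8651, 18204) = 41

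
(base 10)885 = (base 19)28b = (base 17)311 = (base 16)375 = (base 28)13h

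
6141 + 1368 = 7509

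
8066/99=81+47/99 ≈ 81.47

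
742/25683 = 106/3669 ≈ 0.0289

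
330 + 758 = 1088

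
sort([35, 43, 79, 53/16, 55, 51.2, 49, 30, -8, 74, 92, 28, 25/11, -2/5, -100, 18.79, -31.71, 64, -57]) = [-100, -57, -31.71, -8, -2/5, 25/11, 53/16, 18.79, 28, 30, 35, 43, 49, 51.2, 55, 64, 74, 79, 92]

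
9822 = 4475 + 5347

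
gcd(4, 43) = 1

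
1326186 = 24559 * 54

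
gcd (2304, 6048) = 288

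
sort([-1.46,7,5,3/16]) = [-1.46,3/16,5,7]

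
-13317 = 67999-81316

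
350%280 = 70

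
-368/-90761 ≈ 0.00405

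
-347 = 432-779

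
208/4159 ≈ 0.0500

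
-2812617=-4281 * 657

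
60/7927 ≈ 0.00757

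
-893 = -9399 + 8506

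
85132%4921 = 1475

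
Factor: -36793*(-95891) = 36793^1*95891^1 = 3528117563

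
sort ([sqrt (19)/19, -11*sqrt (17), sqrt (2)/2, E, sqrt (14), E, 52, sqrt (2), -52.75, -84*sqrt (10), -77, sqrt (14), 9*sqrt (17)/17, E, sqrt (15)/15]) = [-84*sqrt (10), -77, -52.75, -11*sqrt (17), sqrt (19)/19, sqrt (15)/15, sqrt (2)/2, sqrt (2), 9*sqrt (17)/17, E, E, E, sqrt (14), sqrt (14), 52]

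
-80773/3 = -26924 - 1/3 ≈ -26924.33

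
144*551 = 79344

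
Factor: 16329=3^1*5443^1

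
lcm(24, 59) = 1416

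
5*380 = 1900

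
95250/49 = 1943 + 43/49 ≈ 1943.88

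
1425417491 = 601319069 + 824098422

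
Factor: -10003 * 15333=-1 * 3^1 * 7^1 * 19^1 * 269^1 * 1429^1=-153375999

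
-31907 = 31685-63592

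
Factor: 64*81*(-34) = -1*2^7*3^4*17^1 = -176256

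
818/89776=409/44888 ≈ 0.00911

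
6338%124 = 14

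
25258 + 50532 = 75790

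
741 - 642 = 99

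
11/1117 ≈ 0.00985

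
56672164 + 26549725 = 83221889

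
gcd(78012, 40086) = 18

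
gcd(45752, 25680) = 8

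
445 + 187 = 632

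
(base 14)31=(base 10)43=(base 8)53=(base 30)1d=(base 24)1j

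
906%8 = 2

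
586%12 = 10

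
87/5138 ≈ 0.0169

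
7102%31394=7102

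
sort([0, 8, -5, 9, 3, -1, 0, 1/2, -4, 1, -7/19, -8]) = [-8, -5, -4, -1, -7/19, 0, 0, 1/2, 1, 3, 8, 9]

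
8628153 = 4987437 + 3640716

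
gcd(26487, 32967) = 81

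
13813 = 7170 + 6643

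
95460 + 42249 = 137709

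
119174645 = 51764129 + 67410516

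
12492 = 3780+8712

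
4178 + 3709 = 7887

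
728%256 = 216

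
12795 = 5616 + 7179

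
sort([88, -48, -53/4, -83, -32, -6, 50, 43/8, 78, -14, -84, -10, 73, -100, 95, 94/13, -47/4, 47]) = [-100, -84, -83, -48, -32, -14, -53/4, -47/4, -10, -6, 43/8, 94/13, 47, 50, 73, 78, 88, 95]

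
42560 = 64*665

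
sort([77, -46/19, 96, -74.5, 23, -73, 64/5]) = [-74.5, -73, -46/19, 64/5, 23, 77, 96]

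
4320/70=61 + 5/7 ≈ 61.71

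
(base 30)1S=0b111010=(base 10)58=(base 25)28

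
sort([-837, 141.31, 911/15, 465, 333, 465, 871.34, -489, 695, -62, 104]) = [-837, -489, -62, 911/15, 104, 141.31, 333, 465, 465, 695, 871.34]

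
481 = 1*481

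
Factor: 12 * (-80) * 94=-1 * 2^7 * 3^1 * 5^1 * 47^1=-90240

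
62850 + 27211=90061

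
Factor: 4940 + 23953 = 3^1*9631^1 = 28893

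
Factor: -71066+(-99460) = -1 * 2^1 * 3^1 * 97^1 * 293^1 = -170526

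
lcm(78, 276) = 3588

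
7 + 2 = 9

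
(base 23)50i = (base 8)5147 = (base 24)4en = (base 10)2663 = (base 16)a67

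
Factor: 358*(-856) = -1*2^4*107^1*179^1 = -306448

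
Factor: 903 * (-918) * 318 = -1 * 2^2 * 3^5 * 7^1 * 17^1 * 43^1 * 53^1 = -263607372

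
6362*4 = 25448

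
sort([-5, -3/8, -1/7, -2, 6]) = [-5, -2, -3/8, -1/7, 6]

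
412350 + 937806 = 1350156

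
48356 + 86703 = 135059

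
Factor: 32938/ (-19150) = -1*5^ (-2)*43^1 = -43/25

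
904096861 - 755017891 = 149078970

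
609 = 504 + 105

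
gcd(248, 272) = 8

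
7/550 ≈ 0.0127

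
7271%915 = 866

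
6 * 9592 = 57552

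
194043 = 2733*71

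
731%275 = 181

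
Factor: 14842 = 2^1*41^1*181^1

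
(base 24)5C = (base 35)3R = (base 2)10000100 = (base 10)132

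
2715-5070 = -2355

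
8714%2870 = 104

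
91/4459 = 1/49 ≈ 0.0204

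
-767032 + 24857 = -742175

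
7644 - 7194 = 450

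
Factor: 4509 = 3^3*167^1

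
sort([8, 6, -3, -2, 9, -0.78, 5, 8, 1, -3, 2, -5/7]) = [-3, -3, -2, -0.78, -5/7, 1, 2, 5, 6, 8, 8, 9]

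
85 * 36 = 3060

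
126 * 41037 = 5170662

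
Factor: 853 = 853^1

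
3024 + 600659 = 603683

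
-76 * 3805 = -289180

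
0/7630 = 0 = 0.00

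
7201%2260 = 421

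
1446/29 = 49 + 25/29 ≈ 49.86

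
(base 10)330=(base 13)1c5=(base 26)ci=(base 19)h7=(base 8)512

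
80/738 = 40/369 ≈ 0.108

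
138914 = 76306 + 62608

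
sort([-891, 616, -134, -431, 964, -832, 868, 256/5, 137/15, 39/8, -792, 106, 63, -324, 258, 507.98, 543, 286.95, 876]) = [-891, -832, -792, -431, -324, -134, 39/8, 137/15, 256/5, 63, 106, 258, 286.95, 507.98, 543, 616, 868, 876, 964]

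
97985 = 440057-342072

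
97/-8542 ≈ -0.0114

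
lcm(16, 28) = 112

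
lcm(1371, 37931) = 113793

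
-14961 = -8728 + -6233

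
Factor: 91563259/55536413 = 61^(-1) * 71^(-1) * 2273^1 * 12823^(-1) * 40283^1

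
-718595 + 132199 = -586396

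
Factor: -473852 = -1*2^2*118463^1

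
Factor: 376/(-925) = -1*2^3*5^(-2)*37^(-1)*47^1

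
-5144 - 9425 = -14569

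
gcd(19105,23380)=5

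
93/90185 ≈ 0.00103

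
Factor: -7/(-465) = 3^(-1) * 5^(-1) * 7^1 * 31^(-1) 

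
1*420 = 420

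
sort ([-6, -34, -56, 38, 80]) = [-56, -34, -6, 38, 80]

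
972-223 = 749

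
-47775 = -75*637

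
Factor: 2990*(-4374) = -1*2^2*3^7*5^1*13^1*23^1 = -13078260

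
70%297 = 70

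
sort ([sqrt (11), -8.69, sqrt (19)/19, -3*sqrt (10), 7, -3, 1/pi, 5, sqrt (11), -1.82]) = [-3*sqrt (10), -8.69, -3, -1.82, sqrt (19)/19, 1/pi, sqrt (11), sqrt (11), 5, 7]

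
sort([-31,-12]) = [-31,-12]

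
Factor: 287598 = 2^1*3^1*47933^1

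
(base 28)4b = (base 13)96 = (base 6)323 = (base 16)7b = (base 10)123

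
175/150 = 7/6 ≈ 1.17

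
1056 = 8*132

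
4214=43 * 98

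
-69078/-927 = 23026/309 ≈ 74.52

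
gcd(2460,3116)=164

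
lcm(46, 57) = 2622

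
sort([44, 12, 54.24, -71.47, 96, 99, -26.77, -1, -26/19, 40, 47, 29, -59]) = [-71.47, -59, -26.77, -26/19, -1, 12, 29, 40, 44, 47, 54.24, 96, 99]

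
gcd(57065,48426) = 1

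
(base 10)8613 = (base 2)10000110100101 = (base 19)14g6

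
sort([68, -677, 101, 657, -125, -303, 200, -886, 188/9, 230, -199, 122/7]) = [-886, -677, -303, -199, -125, 122/7, 188/9, 68, 101, 200, 230, 657]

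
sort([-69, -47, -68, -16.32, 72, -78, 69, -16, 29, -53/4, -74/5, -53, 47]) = [-78, -69, -68, -53, -47, -16.32, -16, -74/5, -53/4, 29, 47, 69, 72]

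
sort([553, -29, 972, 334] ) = [-29, 334, 553, 972] 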